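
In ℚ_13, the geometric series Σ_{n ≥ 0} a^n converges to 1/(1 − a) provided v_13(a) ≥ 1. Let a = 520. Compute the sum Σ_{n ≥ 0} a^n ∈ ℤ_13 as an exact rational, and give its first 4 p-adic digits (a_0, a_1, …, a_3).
Σ a^n = 1/(1 − a) = -1/519;  first 4 digits = (1, 1, 4, 7)

v_13(a) = 1 ≥ 1, so the series converges in ℤ_13 to 1/(1 − a) = 1/(1 − 520) = -1/519. Expand this rational in ℤ_13: compute digits iteratively via d_i = x_i mod 13, x_{i+1} = (x_i − d_i)/13. The first 4 digits are (1, 1, 4, 7).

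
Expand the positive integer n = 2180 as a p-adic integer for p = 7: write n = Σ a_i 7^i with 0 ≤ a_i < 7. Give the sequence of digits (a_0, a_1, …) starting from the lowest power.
(a_0, a_1, …) = (3, 3, 2, 6)

Repeated division by 7 gives the digits low-to-high: 2180 = 3 + 3·7^1 + 2·7^2 + 6·7^3. Digit sequence: (3, 3, 2, 6).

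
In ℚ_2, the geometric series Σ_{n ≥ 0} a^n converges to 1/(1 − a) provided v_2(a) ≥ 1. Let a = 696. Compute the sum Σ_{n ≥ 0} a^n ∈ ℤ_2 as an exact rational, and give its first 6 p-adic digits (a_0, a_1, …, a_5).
Σ a^n = 1/(1 − a) = -1/695;  first 6 digits = (1, 0, 0, 1, 1, 1)

v_2(a) = 3 ≥ 1, so the series converges in ℤ_2 to 1/(1 − a) = 1/(1 − 696) = -1/695. Expand this rational in ℤ_2: compute digits iteratively via d_i = x_i mod 2, x_{i+1} = (x_i − d_i)/2. The first 6 digits are (1, 0, 0, 1, 1, 1).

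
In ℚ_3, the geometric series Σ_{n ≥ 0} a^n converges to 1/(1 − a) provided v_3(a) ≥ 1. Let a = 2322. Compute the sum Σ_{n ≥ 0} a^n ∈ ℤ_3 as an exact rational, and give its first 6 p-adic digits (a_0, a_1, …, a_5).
Σ a^n = 1/(1 − a) = -1/2321;  first 6 digits = (1, 0, 0, 2, 1, 0)

v_3(a) = 3 ≥ 1, so the series converges in ℤ_3 to 1/(1 − a) = 1/(1 − 2322) = -1/2321. Expand this rational in ℤ_3: compute digits iteratively via d_i = x_i mod 3, x_{i+1} = (x_i − d_i)/3. The first 6 digits are (1, 0, 0, 2, 1, 0).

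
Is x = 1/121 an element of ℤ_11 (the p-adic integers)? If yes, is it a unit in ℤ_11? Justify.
x ∉ ℤ_11 (v_11(x) = -2 < 0)

ℤ_11 = {x ∈ ℚ_11 : v_11(x) ≥ 0} and ℤ_11^× = {x ∈ ℤ_11 : v_11(x) = 0}. Here v_11(1/121) = v_11(num) − v_11(den) = -2; compare against these criteria.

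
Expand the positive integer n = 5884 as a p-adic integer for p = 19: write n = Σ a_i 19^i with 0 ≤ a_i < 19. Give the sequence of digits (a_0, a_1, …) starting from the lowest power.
(a_0, a_1, …) = (13, 5, 16)

Repeated division by 19 gives the digits low-to-high: 5884 = 13 + 5·19^1 + 16·19^2. Digit sequence: (13, 5, 16).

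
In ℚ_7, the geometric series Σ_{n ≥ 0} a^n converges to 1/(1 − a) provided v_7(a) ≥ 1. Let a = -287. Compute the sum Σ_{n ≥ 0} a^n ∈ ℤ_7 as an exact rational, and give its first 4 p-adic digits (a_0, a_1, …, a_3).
Σ a^n = 1/(1 − a) = 1/288;  first 4 digits = (1, 1, 2, 2)

v_7(a) = 1 ≥ 1, so the series converges in ℤ_7 to 1/(1 − a) = 1/(1 − (-287)) = 1/288. Expand this rational in ℤ_7: compute digits iteratively via d_i = x_i mod 7, x_{i+1} = (x_i − d_i)/7. The first 4 digits are (1, 1, 2, 2).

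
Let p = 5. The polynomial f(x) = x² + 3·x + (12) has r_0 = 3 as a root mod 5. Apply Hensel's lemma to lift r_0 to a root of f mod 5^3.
r_2 = 108 (mod 125)

Hensel: r_{i+1} = r_i − f(r_i)·(f′(r_i))^{-1} mod 5^{i+2}, f′(x) = 2x + 3. Iterate:
  r_0 = 3 (mod 5)
  r_1 = 8 (mod 25)
  r_2 = 108 (mod 125)
Final: r = 108 satisfies f(r) ≡ 0 mod 5^3.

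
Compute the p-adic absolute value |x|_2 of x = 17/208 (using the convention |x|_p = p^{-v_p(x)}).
|17/208|_2 = 16

Step 1 — compute v_2(x) by factoring powers of 2 out of the numerator and denominator: v_2(17/208) = -4. Step 2 — apply |x|_p = p^{-v_p(x)} = 2^{4} = 16.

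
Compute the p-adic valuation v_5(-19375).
v_5(-19375) = 4

v_5(n) is the largest exponent k such that 5^k divides n. Factor out: -19375 = -5^4 · 31. (Sign doesn't affect v_p.) So v_5(-19375) = 4.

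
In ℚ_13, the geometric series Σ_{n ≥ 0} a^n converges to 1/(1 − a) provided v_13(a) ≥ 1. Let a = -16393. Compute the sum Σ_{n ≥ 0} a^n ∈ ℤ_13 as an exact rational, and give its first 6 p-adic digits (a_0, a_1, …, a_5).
Σ a^n = 1/(1 − a) = 1/16394;  first 6 digits = (1, 0, 7, 5, 9, 8)

v_13(a) = 2 ≥ 1, so the series converges in ℤ_13 to 1/(1 − a) = 1/(1 − (-16393)) = 1/16394. Expand this rational in ℤ_13: compute digits iteratively via d_i = x_i mod 13, x_{i+1} = (x_i − d_i)/13. The first 6 digits are (1, 0, 7, 5, 9, 8).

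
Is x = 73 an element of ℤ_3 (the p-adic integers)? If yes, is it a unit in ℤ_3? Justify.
x ∈ ℤ_3^× (unit); v_3(x) = 0

ℤ_3 = {x ∈ ℚ_3 : v_3(x) ≥ 0} and ℤ_3^× = {x ∈ ℤ_3 : v_3(x) = 0}. Here v_3(73) = v_3(num) − v_3(den) = 0; compare against these criteria.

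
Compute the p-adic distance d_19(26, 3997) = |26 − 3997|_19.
d_19(26, 3997) = 1/361

Step 1 — x − y = 26 − 3997 = -3971. Step 2 — v_19(-3971) = 2 (factor: -3971 = −(19^2 · 11); the sign does not affect v_p). Step 3 — |x − y|_19 = 19^{-2} = 1/361.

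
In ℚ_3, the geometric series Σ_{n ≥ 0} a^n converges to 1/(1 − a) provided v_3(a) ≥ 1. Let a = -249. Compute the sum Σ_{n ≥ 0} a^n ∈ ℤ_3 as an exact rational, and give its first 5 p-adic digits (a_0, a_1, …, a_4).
Σ a^n = 1/(1 − a) = 1/250;  first 5 digits = (1, 1, 0, 2, 1)

v_3(a) = 1 ≥ 1, so the series converges in ℤ_3 to 1/(1 − a) = 1/(1 − (-249)) = 1/250. Expand this rational in ℤ_3: compute digits iteratively via d_i = x_i mod 3, x_{i+1} = (x_i − d_i)/3. The first 5 digits are (1, 1, 0, 2, 1).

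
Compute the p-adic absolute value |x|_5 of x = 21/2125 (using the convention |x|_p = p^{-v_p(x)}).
|21/2125|_5 = 125

Step 1 — compute v_5(x) by factoring powers of 5 out of the numerator and denominator: v_5(21/2125) = -3. Step 2 — apply |x|_p = p^{-v_p(x)} = 5^{3} = 125.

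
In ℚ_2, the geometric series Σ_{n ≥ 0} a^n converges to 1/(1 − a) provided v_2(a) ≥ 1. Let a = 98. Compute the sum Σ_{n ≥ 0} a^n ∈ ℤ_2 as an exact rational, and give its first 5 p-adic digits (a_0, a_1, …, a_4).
Σ a^n = 1/(1 − a) = -1/97;  first 5 digits = (1, 1, 1, 1, 1)

v_2(a) = 1 ≥ 1, so the series converges in ℤ_2 to 1/(1 − a) = 1/(1 − 98) = -1/97. Expand this rational in ℤ_2: compute digits iteratively via d_i = x_i mod 2, x_{i+1} = (x_i − d_i)/2. The first 5 digits are (1, 1, 1, 1, 1).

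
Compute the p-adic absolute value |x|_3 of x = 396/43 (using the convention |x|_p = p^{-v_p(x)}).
|396/43|_3 = 1/9

Step 1 — compute v_3(x) by factoring powers of 3 out of the numerator and denominator: v_3(396/43) = 2. Step 2 — apply |x|_p = p^{-v_p(x)} = 3^{-2} = 1/9.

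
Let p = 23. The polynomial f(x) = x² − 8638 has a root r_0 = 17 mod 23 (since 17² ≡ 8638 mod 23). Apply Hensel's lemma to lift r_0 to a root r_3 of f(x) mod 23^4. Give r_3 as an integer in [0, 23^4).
r_3 = 153657 (mod 279841)

Hensel's recurrence: r_{i+1} = r_i − f(r_i)·(f′(r_i))^{-1} mod 23^{i+2}, with f′(x) = 2x. Iterate:
  r_0 = 17 (mod 23)
  r_1 = 247 (mod 529)
  r_2 = 7653 (mod 12167)
  r_3 = 153657 (mod 279841)
Final: r_3 = 153657, and one checks f(r_3) ≡ 0 mod 23^4.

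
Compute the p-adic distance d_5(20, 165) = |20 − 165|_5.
d_5(20, 165) = 1/5

Step 1 — x − y = 20 − 165 = -145. Step 2 — v_5(-145) = 1 (factor: -145 = −(5^1 · 29); the sign does not affect v_p). Step 3 — |x − y|_5 = 5^{-1} = 1/5.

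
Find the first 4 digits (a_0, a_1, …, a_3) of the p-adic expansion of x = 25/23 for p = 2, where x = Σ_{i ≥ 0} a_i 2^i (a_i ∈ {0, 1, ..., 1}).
(a_0, …, a_3) = (1, 1, 1, 1)

v_2(25/23) = 0 (numerator and denominator both coprime to 2), so x ∈ ℤ_2^×. Compute digits iteratively via a_i = x_i mod 2, x_{i+1} = (x_i − a_i)/2, with x_0 = x:
  x_0 = 25/23;  a_0 = 1;  x_1 = (x_0 − 1)/2 = 1/23
  x_1 = 1/23;  a_1 = 1;  x_2 = (x_1 − 1)/2 = -11/23
  x_2 = -11/23;  a_2 = 1;  x_3 = (x_2 − 1)/2 = -17/23
  x_3 = -17/23;  a_3 = 1;  x_4 = (x_3 − 1)/2 = -20/23
Digits: (1, 1, 1, 1).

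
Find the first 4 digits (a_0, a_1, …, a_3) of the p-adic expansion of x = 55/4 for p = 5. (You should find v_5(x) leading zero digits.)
(a_0, …, a_3) = (0, 4, 1, 1)

v_5(55/4) = 1, so a_0 = ... = a_0 = 0. Factor out: x = 5^1 · u with u = 11/4 a unit in ℤ_5. Expand u iteratively via a_{v+i} = u_i mod 5, u_{i+1} = (u_i − a_{v+i})/5:
  u_0 = 11/4;  a_1 = 4;  u_1 = (u_0 − 4)/5 = -1/4
  u_1 = -1/4;  a_2 = 1;  u_2 = (u_1 − 1)/5 = -1/4
  u_2 = -1/4;  a_3 = 1;  u_3 = (u_2 − 1)/5 = -1/4
Digits: (0, 4, 1, 1).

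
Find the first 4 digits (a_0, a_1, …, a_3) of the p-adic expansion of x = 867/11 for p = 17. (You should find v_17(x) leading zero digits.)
(a_0, …, a_3) = (0, 0, 8, 15)

v_17(867/11) = 2, so a_0 = ... = a_1 = 0. Factor out: x = 17^2 · u with u = 3/11 a unit in ℤ_17. Expand u iteratively via a_{v+i} = u_i mod 17, u_{i+1} = (u_i − a_{v+i})/17:
  u_0 = 3/11;  a_2 = 8;  u_1 = (u_0 − 8)/17 = -5/11
  u_1 = -5/11;  a_3 = 15;  u_2 = (u_1 − 15)/17 = -10/11
Digits: (0, 0, 8, 15).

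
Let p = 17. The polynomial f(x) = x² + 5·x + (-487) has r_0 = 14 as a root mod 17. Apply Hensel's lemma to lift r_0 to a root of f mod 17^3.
r_2 = 1816 (mod 4913)

Hensel: r_{i+1} = r_i − f(r_i)·(f′(r_i))^{-1} mod 17^{i+2}, f′(x) = 2x + 5. Iterate:
  r_0 = 14 (mod 17)
  r_1 = 82 (mod 289)
  r_2 = 1816 (mod 4913)
Final: r = 1816 satisfies f(r) ≡ 0 mod 17^3.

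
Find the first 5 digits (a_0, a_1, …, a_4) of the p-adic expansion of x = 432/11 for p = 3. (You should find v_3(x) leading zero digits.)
(a_0, …, a_4) = (0, 0, 0, 2, 2)

v_3(432/11) = 3, so a_0 = ... = a_2 = 0. Factor out: x = 3^3 · u with u = 16/11 a unit in ℤ_3. Expand u iteratively via a_{v+i} = u_i mod 3, u_{i+1} = (u_i − a_{v+i})/3:
  u_0 = 16/11;  a_3 = 2;  u_1 = (u_0 − 2)/3 = -2/11
  u_1 = -2/11;  a_4 = 2;  u_2 = (u_1 − 2)/3 = -8/11
Digits: (0, 0, 0, 2, 2).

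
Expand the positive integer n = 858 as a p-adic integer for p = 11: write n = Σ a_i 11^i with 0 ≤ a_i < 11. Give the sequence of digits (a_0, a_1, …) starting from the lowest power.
(a_0, a_1, …) = (0, 1, 7)

Repeated division by 11 gives the digits low-to-high: 858 = 1·11^1 + 7·11^2. Digit sequence: (0, 1, 7).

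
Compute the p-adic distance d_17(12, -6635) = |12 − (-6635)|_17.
d_17(12, -6635) = 1/289

Step 1 — x − y = 12 − (-6635) = 6647. Step 2 — v_17(6647) = 2 (factor: 6647 = (17^2 · 23); the sign does not affect v_p). Step 3 — |x − y|_17 = 17^{-2} = 1/289.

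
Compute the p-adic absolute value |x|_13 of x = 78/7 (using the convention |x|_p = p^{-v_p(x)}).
|78/7|_13 = 1/13

Step 1 — compute v_13(x) by factoring powers of 13 out of the numerator and denominator: v_13(78/7) = 1. Step 2 — apply |x|_p = p^{-v_p(x)} = 13^{-1} = 1/13.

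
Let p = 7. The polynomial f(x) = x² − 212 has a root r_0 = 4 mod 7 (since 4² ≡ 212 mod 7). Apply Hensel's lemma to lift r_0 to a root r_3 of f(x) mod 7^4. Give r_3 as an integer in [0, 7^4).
r_3 = 1229 (mod 2401)

Hensel's recurrence: r_{i+1} = r_i − f(r_i)·(f′(r_i))^{-1} mod 7^{i+2}, with f′(x) = 2x. Iterate:
  r_0 = 4 (mod 7)
  r_1 = 4 (mod 49)
  r_2 = 200 (mod 343)
  r_3 = 1229 (mod 2401)
Final: r_3 = 1229, and one checks f(r_3) ≡ 0 mod 7^4.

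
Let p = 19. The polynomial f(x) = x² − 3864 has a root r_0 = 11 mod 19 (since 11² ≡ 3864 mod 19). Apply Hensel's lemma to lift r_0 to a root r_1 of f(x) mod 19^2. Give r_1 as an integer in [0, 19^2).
r_1 = 296 (mod 361)

Hensel's recurrence: r_{i+1} = r_i − f(r_i)·(f′(r_i))^{-1} mod 19^{i+2}, with f′(x) = 2x. Iterate:
  r_0 = 11 (mod 19)
  r_1 = 296 (mod 361)
Final: r_1 = 296, and one checks f(r_1) ≡ 0 mod 19^2.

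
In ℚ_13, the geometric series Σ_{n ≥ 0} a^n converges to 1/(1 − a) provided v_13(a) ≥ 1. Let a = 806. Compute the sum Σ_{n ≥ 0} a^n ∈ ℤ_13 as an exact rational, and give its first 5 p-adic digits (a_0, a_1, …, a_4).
Σ a^n = 1/(1 − a) = -1/805;  first 5 digits = (1, 10, 0, 9, 2)

v_13(a) = 1 ≥ 1, so the series converges in ℤ_13 to 1/(1 − a) = 1/(1 − 806) = -1/805. Expand this rational in ℤ_13: compute digits iteratively via d_i = x_i mod 13, x_{i+1} = (x_i − d_i)/13. The first 5 digits are (1, 10, 0, 9, 2).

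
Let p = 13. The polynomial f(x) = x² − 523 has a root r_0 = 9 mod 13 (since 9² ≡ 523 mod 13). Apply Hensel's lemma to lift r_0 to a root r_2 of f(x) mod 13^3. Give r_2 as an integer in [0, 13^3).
r_2 = 1855 (mod 2197)

Hensel's recurrence: r_{i+1} = r_i − f(r_i)·(f′(r_i))^{-1} mod 13^{i+2}, with f′(x) = 2x. Iterate:
  r_0 = 9 (mod 13)
  r_1 = 165 (mod 169)
  r_2 = 1855 (mod 2197)
Final: r_2 = 1855, and one checks f(r_2) ≡ 0 mod 13^3.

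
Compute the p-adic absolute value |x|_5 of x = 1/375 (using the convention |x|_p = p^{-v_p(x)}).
|1/375|_5 = 125

Step 1 — compute v_5(x) by factoring powers of 5 out of the numerator and denominator: v_5(1/375) = -3. Step 2 — apply |x|_p = p^{-v_p(x)} = 5^{3} = 125.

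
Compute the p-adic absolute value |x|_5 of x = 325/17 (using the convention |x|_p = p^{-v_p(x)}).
|325/17|_5 = 1/25

Step 1 — compute v_5(x) by factoring powers of 5 out of the numerator and denominator: v_5(325/17) = 2. Step 2 — apply |x|_p = p^{-v_p(x)} = 5^{-2} = 1/25.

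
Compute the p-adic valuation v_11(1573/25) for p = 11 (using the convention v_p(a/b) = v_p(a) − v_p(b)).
v_11(1573/25) = 2

Factor powers of 11 from the numerator and denominator of the reduced fraction: 1573 = 11^2 · 13 and 25 = 11^0 · 25. Apply v_p(a/b) = v_p(a) − v_p(b): v_11(1573/25) = 2 − 0 = 2.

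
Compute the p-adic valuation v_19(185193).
v_19(185193) = 3

v_19(n) is the largest exponent k such that 19^k divides n. Factor out: 185193 = 19^3 · 27. (Sign doesn't affect v_p.) So v_19(185193) = 3.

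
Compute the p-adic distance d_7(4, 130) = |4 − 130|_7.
d_7(4, 130) = 1/7

Step 1 — x − y = 4 − 130 = -126. Step 2 — v_7(-126) = 1 (factor: -126 = −(7^1 · 18); the sign does not affect v_p). Step 3 — |x − y|_7 = 7^{-1} = 1/7.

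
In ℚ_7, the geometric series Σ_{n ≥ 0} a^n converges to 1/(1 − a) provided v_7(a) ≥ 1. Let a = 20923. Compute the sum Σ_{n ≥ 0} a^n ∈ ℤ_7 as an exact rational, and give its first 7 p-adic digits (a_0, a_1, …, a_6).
Σ a^n = 1/(1 − a) = -1/20922;  first 7 digits = (1, 0, 0, 5, 1, 1, 4)

v_7(a) = 3 ≥ 1, so the series converges in ℤ_7 to 1/(1 − a) = 1/(1 − 20923) = -1/20922. Expand this rational in ℤ_7: compute digits iteratively via d_i = x_i mod 7, x_{i+1} = (x_i − d_i)/7. The first 7 digits are (1, 0, 0, 5, 1, 1, 4).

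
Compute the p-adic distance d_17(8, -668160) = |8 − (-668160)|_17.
d_17(8, -668160) = 1/83521

Step 1 — x − y = 8 − (-668160) = 668168. Step 2 — v_17(668168) = 4 (factor: 668168 = (17^4 · 8); the sign does not affect v_p). Step 3 — |x − y|_17 = 17^{-4} = 1/83521.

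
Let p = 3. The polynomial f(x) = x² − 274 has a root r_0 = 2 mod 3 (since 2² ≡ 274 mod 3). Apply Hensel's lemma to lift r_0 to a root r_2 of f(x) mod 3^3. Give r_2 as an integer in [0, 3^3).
r_2 = 2 (mod 27)

Hensel's recurrence: r_{i+1} = r_i − f(r_i)·(f′(r_i))^{-1} mod 3^{i+2}, with f′(x) = 2x. Iterate:
  r_0 = 2 (mod 3)
  r_1 = 2 (mod 9)
  r_2 = 2 (mod 27)
Final: r_2 = 2, and one checks f(r_2) ≡ 0 mod 3^3.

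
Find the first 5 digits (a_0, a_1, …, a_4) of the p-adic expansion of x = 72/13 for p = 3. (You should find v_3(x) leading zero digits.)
(a_0, …, a_4) = (0, 0, 2, 0, 1)

v_3(72/13) = 2, so a_0 = ... = a_1 = 0. Factor out: x = 3^2 · u with u = 8/13 a unit in ℤ_3. Expand u iteratively via a_{v+i} = u_i mod 3, u_{i+1} = (u_i − a_{v+i})/3:
  u_0 = 8/13;  a_2 = 2;  u_1 = (u_0 − 2)/3 = -6/13
  u_1 = -6/13;  a_3 = 0;  u_2 = (u_1 − 0)/3 = -2/13
  u_2 = -2/13;  a_4 = 1;  u_3 = (u_2 − 1)/3 = -5/13
Digits: (0, 0, 2, 0, 1).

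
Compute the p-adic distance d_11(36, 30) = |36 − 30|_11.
d_11(36, 30) = 1

Step 1 — x − y = 36 − 30 = 6. Step 2 — v_11(6) = 0 (factor: 6 = (11^0 · 6); the sign does not affect v_p). Step 3 — |x − y|_11 = 11^{0} = 1.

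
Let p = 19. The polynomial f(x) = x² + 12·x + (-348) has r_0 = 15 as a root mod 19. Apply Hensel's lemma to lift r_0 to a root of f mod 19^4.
r_3 = 23556 (mod 130321)

Hensel: r_{i+1} = r_i − f(r_i)·(f′(r_i))^{-1} mod 19^{i+2}, f′(x) = 2x + 12. Iterate:
  r_0 = 15 (mod 19)
  r_1 = 91 (mod 361)
  r_2 = 2979 (mod 6859)
  r_3 = 23556 (mod 130321)
Final: r = 23556 satisfies f(r) ≡ 0 mod 19^4.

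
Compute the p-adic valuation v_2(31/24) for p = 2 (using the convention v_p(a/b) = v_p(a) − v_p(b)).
v_2(31/24) = -3

Factor powers of 2 from the numerator and denominator of the reduced fraction: 31 = 2^0 · 31 and 24 = 2^3 · 3. Apply v_p(a/b) = v_p(a) − v_p(b): v_2(31/24) = 0 − 3 = -3.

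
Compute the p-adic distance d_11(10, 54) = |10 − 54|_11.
d_11(10, 54) = 1/11

Step 1 — x − y = 10 − 54 = -44. Step 2 — v_11(-44) = 1 (factor: -44 = −(11^1 · 4); the sign does not affect v_p). Step 3 — |x − y|_11 = 11^{-1} = 1/11.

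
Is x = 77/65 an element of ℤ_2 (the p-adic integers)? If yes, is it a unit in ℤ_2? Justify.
x ∈ ℤ_2^× (unit); v_2(x) = 0

ℤ_2 = {x ∈ ℚ_2 : v_2(x) ≥ 0} and ℤ_2^× = {x ∈ ℤ_2 : v_2(x) = 0}. Here v_2(77/65) = v_2(num) − v_2(den) = 0; compare against these criteria.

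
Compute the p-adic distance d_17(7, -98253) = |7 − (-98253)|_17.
d_17(7, -98253) = 1/4913

Step 1 — x − y = 7 − (-98253) = 98260. Step 2 — v_17(98260) = 3 (factor: 98260 = (17^3 · 20); the sign does not affect v_p). Step 3 — |x − y|_17 = 17^{-3} = 1/4913.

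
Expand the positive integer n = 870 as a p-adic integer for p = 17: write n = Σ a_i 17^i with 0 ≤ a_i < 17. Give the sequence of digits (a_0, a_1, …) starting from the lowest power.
(a_0, a_1, …) = (3, 0, 3)

Repeated division by 17 gives the digits low-to-high: 870 = 3 + 3·17^2. Digit sequence: (3, 0, 3).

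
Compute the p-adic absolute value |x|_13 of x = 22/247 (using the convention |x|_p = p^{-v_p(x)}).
|22/247|_13 = 13

Step 1 — compute v_13(x) by factoring powers of 13 out of the numerator and denominator: v_13(22/247) = -1. Step 2 — apply |x|_p = p^{-v_p(x)} = 13^{1} = 13.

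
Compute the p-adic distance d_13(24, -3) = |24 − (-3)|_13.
d_13(24, -3) = 1

Step 1 — x − y = 24 − (-3) = 27. Step 2 — v_13(27) = 0 (factor: 27 = (13^0 · 27); the sign does not affect v_p). Step 3 — |x − y|_13 = 13^{0} = 1.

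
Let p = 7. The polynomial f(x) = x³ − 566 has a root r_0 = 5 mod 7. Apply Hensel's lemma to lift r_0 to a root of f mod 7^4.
r_3 = 299 (mod 2401)

Hensel: r_{i+1} = r_i − f(r_i)/f′(r_i) mod 7^{i+2}, where f′(x) = 3x². Iterate:
  r_0 = 5 (mod 7)
  r_1 = 5 (mod 49)
  r_2 = 299 (mod 343)
  r_3 = 299 (mod 2401)
Final: r = 299 with f(r) ≡ 0 mod 7^4.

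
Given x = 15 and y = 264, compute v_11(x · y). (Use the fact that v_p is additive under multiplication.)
v_11(3960) = 1

v_p(x) = 0 (factor: 15 = 11^0 · 15); v_p(y) = 1 (factor: 264 = 11^1 · 24). Additivity: v_p(xy) = v_p(x) + v_p(y) = 0 + 1 = 1. (Direct check: xy = 3960 = 11^1 · (360).)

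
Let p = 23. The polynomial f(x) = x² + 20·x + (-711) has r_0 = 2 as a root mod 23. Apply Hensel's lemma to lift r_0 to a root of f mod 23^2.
r_1 = 140 (mod 529)

Hensel: r_{i+1} = r_i − f(r_i)·(f′(r_i))^{-1} mod 23^{i+2}, f′(x) = 2x + 20. Iterate:
  r_0 = 2 (mod 23)
  r_1 = 140 (mod 529)
Final: r = 140 satisfies f(r) ≡ 0 mod 23^2.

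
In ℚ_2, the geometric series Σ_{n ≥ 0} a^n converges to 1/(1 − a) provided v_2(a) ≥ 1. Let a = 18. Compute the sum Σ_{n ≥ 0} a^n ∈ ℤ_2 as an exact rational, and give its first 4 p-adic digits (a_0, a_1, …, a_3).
Σ a^n = 1/(1 − a) = -1/17;  first 4 digits = (1, 1, 1, 1)

v_2(a) = 1 ≥ 1, so the series converges in ℤ_2 to 1/(1 − a) = 1/(1 − 18) = -1/17. Expand this rational in ℤ_2: compute digits iteratively via d_i = x_i mod 2, x_{i+1} = (x_i − d_i)/2. The first 4 digits are (1, 1, 1, 1).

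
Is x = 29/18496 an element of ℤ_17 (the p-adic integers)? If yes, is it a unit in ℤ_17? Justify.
x ∉ ℤ_17 (v_17(x) = -2 < 0)

ℤ_17 = {x ∈ ℚ_17 : v_17(x) ≥ 0} and ℤ_17^× = {x ∈ ℤ_17 : v_17(x) = 0}. Here v_17(29/18496) = v_17(num) − v_17(den) = -2; compare against these criteria.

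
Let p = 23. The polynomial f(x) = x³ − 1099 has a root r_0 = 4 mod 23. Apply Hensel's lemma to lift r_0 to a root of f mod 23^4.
r_3 = 18243 (mod 279841)

Hensel: r_{i+1} = r_i − f(r_i)/f′(r_i) mod 23^{i+2}, where f′(x) = 3x². Iterate:
  r_0 = 4 (mod 23)
  r_1 = 257 (mod 529)
  r_2 = 6076 (mod 12167)
  r_3 = 18243 (mod 279841)
Final: r = 18243 with f(r) ≡ 0 mod 23^4.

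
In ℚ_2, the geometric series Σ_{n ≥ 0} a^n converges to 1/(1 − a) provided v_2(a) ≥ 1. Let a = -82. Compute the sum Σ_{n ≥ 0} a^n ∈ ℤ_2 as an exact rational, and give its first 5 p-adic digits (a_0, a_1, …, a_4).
Σ a^n = 1/(1 − a) = 1/83;  first 5 digits = (1, 1, 0, 1, 1)

v_2(a) = 1 ≥ 1, so the series converges in ℤ_2 to 1/(1 − a) = 1/(1 − (-82)) = 1/83. Expand this rational in ℤ_2: compute digits iteratively via d_i = x_i mod 2, x_{i+1} = (x_i − d_i)/2. The first 5 digits are (1, 1, 0, 1, 1).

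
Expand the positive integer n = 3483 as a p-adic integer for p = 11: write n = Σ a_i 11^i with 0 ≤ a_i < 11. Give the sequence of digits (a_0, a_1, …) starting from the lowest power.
(a_0, a_1, …) = (7, 8, 6, 2)

Repeated division by 11 gives the digits low-to-high: 3483 = 7 + 8·11^1 + 6·11^2 + 2·11^3. Digit sequence: (7, 8, 6, 2).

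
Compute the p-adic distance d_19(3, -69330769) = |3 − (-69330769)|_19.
d_19(3, -69330769) = 1/2476099

Step 1 — x − y = 3 − (-69330769) = 69330772. Step 2 — v_19(69330772) = 5 (factor: 69330772 = (19^5 · 28); the sign does not affect v_p). Step 3 — |x − y|_19 = 19^{-5} = 1/2476099.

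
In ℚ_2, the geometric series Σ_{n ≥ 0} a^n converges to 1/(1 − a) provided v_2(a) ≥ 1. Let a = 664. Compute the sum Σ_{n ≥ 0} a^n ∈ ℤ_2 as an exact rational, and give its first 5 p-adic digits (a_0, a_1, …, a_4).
Σ a^n = 1/(1 − a) = -1/663;  first 5 digits = (1, 0, 0, 1, 1)

v_2(a) = 3 ≥ 1, so the series converges in ℤ_2 to 1/(1 − a) = 1/(1 − 664) = -1/663. Expand this rational in ℤ_2: compute digits iteratively via d_i = x_i mod 2, x_{i+1} = (x_i − d_i)/2. The first 5 digits are (1, 0, 0, 1, 1).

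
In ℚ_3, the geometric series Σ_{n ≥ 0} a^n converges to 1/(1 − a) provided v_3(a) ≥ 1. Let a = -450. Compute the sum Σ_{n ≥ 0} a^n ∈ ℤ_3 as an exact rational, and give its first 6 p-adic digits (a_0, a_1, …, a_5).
Σ a^n = 1/(1 − a) = 1/451;  first 6 digits = (1, 0, 1, 1, 1, 0)

v_3(a) = 2 ≥ 1, so the series converges in ℤ_3 to 1/(1 − a) = 1/(1 − (-450)) = 1/451. Expand this rational in ℤ_3: compute digits iteratively via d_i = x_i mod 3, x_{i+1} = (x_i − d_i)/3. The first 6 digits are (1, 0, 1, 1, 1, 0).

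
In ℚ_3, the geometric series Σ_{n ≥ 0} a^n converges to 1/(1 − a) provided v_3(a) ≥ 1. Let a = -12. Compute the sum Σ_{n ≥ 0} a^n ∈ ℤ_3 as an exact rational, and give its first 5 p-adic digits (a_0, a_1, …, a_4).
Σ a^n = 1/(1 − a) = 1/13;  first 5 digits = (1, 2, 2, 0, 2)

v_3(a) = 1 ≥ 1, so the series converges in ℤ_3 to 1/(1 − a) = 1/(1 − (-12)) = 1/13. Expand this rational in ℤ_3: compute digits iteratively via d_i = x_i mod 3, x_{i+1} = (x_i − d_i)/3. The first 5 digits are (1, 2, 2, 0, 2).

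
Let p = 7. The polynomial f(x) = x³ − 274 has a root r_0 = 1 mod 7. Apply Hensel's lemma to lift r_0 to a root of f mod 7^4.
r_3 = 43 (mod 2401)

Hensel: r_{i+1} = r_i − f(r_i)/f′(r_i) mod 7^{i+2}, where f′(x) = 3x². Iterate:
  r_0 = 1 (mod 7)
  r_1 = 43 (mod 49)
  r_2 = 43 (mod 343)
  r_3 = 43 (mod 2401)
Final: r = 43 with f(r) ≡ 0 mod 7^4.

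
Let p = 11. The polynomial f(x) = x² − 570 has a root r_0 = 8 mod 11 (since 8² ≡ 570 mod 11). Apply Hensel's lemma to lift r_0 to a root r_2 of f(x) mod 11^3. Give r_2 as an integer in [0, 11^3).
r_2 = 85 (mod 1331)

Hensel's recurrence: r_{i+1} = r_i − f(r_i)·(f′(r_i))^{-1} mod 11^{i+2}, with f′(x) = 2x. Iterate:
  r_0 = 8 (mod 11)
  r_1 = 85 (mod 121)
  r_2 = 85 (mod 1331)
Final: r_2 = 85, and one checks f(r_2) ≡ 0 mod 11^3.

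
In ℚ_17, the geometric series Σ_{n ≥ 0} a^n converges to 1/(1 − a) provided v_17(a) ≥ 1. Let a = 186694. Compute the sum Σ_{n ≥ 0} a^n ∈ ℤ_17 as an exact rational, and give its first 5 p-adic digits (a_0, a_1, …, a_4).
Σ a^n = 1/(1 − a) = -1/186693;  first 5 digits = (1, 0, 0, 4, 2)

v_17(a) = 3 ≥ 1, so the series converges in ℤ_17 to 1/(1 − a) = 1/(1 − 186694) = -1/186693. Expand this rational in ℤ_17: compute digits iteratively via d_i = x_i mod 17, x_{i+1} = (x_i − d_i)/17. The first 5 digits are (1, 0, 0, 4, 2).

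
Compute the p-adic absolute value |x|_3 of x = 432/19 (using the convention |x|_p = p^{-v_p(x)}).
|432/19|_3 = 1/27

Step 1 — compute v_3(x) by factoring powers of 3 out of the numerator and denominator: v_3(432/19) = 3. Step 2 — apply |x|_p = p^{-v_p(x)} = 3^{-3} = 1/27.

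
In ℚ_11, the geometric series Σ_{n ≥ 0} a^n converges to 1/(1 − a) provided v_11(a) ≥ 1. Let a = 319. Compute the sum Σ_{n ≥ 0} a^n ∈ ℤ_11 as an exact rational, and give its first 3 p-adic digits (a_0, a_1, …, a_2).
Σ a^n = 1/(1 − a) = -1/318;  first 3 digits = (1, 7, 7)

v_11(a) = 1 ≥ 1, so the series converges in ℤ_11 to 1/(1 − a) = 1/(1 − 319) = -1/318. Expand this rational in ℤ_11: compute digits iteratively via d_i = x_i mod 11, x_{i+1} = (x_i − d_i)/11. The first 3 digits are (1, 7, 7).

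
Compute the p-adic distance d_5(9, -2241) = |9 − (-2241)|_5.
d_5(9, -2241) = 1/125

Step 1 — x − y = 9 − (-2241) = 2250. Step 2 — v_5(2250) = 3 (factor: 2250 = (5^3 · 18); the sign does not affect v_p). Step 3 — |x − y|_5 = 5^{-3} = 1/125.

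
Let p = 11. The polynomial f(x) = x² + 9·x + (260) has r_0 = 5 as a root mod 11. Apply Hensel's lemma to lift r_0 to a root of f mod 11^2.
r_1 = 115 (mod 121)

Hensel: r_{i+1} = r_i − f(r_i)·(f′(r_i))^{-1} mod 11^{i+2}, f′(x) = 2x + 9. Iterate:
  r_0 = 5 (mod 11)
  r_1 = 115 (mod 121)
Final: r = 115 satisfies f(r) ≡ 0 mod 11^2.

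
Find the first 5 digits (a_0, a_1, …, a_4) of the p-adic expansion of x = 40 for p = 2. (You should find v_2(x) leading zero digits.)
(a_0, …, a_4) = (0, 0, 0, 1, 0)

v_2(40) = 3, so a_0 = ... = a_2 = 0. Factor out: x = 2^3 · u with u = 5 a unit in ℤ_2. Expand u iteratively via a_{v+i} = u_i mod 2, u_{i+1} = (u_i − a_{v+i})/2:
  u_0 = 5;  a_3 = 1;  u_1 = (u_0 − 1)/2 = 2
  u_1 = 2;  a_4 = 0;  u_2 = (u_1 − 0)/2 = 1
Digits: (0, 0, 0, 1, 0).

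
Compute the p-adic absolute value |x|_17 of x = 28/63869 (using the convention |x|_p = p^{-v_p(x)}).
|28/63869|_17 = 4913

Step 1 — compute v_17(x) by factoring powers of 17 out of the numerator and denominator: v_17(28/63869) = -3. Step 2 — apply |x|_p = p^{-v_p(x)} = 17^{3} = 4913.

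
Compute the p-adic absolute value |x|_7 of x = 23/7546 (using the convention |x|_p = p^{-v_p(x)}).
|23/7546|_7 = 343

Step 1 — compute v_7(x) by factoring powers of 7 out of the numerator and denominator: v_7(23/7546) = -3. Step 2 — apply |x|_p = p^{-v_p(x)} = 7^{3} = 343.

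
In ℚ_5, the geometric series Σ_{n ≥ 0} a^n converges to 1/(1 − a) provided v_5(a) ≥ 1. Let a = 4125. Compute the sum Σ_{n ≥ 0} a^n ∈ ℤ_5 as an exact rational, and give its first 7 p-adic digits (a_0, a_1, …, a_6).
Σ a^n = 1/(1 − a) = -1/4124;  first 7 digits = (1, 0, 0, 3, 1, 1, 4)

v_5(a) = 3 ≥ 1, so the series converges in ℤ_5 to 1/(1 − a) = 1/(1 − 4125) = -1/4124. Expand this rational in ℤ_5: compute digits iteratively via d_i = x_i mod 5, x_{i+1} = (x_i − d_i)/5. The first 7 digits are (1, 0, 0, 3, 1, 1, 4).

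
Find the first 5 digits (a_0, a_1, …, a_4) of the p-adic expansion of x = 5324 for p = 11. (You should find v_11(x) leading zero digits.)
(a_0, …, a_4) = (0, 0, 0, 4, 0)

v_11(5324) = 3, so a_0 = ... = a_2 = 0. Factor out: x = 11^3 · u with u = 4 a unit in ℤ_11. Expand u iteratively via a_{v+i} = u_i mod 11, u_{i+1} = (u_i − a_{v+i})/11:
  u_0 = 4;  a_3 = 4;  u_1 = (u_0 − 4)/11 = 0
  u_1 = 0;  a_4 = 0;  u_2 = (u_1 − 0)/11 = 0
Digits: (0, 0, 0, 4, 0).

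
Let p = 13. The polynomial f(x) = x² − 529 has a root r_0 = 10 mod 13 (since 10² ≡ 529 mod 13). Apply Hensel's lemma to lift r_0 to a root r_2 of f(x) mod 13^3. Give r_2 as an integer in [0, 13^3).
r_2 = 23 (mod 2197)

Hensel's recurrence: r_{i+1} = r_i − f(r_i)·(f′(r_i))^{-1} mod 13^{i+2}, with f′(x) = 2x. Iterate:
  r_0 = 10 (mod 13)
  r_1 = 23 (mod 169)
  r_2 = 23 (mod 2197)
Final: r_2 = 23, and one checks f(r_2) ≡ 0 mod 13^3.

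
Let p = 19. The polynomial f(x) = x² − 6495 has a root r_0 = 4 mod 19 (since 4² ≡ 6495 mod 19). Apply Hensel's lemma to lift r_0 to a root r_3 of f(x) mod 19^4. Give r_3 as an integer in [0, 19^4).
r_3 = 106632 (mod 130321)

Hensel's recurrence: r_{i+1} = r_i − f(r_i)·(f′(r_i))^{-1} mod 19^{i+2}, with f′(x) = 2x. Iterate:
  r_0 = 4 (mod 19)
  r_1 = 137 (mod 361)
  r_2 = 3747 (mod 6859)
  r_3 = 106632 (mod 130321)
Final: r_3 = 106632, and one checks f(r_3) ≡ 0 mod 19^4.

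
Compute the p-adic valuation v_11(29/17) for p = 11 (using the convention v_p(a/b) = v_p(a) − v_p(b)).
v_11(29/17) = 0

Factor powers of 11 from the numerator and denominator of the reduced fraction: 29 = 11^0 · 29 and 17 = 11^0 · 17. Apply v_p(a/b) = v_p(a) − v_p(b): v_11(29/17) = 0 − 0 = 0.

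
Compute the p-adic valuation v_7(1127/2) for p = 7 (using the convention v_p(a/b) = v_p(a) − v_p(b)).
v_7(1127/2) = 2

Factor powers of 7 from the numerator and denominator of the reduced fraction: 1127 = 7^2 · 23 and 2 = 7^0 · 2. Apply v_p(a/b) = v_p(a) − v_p(b): v_7(1127/2) = 2 − 0 = 2.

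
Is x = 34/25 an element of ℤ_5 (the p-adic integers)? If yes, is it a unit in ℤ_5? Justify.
x ∉ ℤ_5 (v_5(x) = -2 < 0)

ℤ_5 = {x ∈ ℚ_5 : v_5(x) ≥ 0} and ℤ_5^× = {x ∈ ℤ_5 : v_5(x) = 0}. Here v_5(34/25) = v_5(num) − v_5(den) = -2; compare against these criteria.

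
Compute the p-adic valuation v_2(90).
v_2(90) = 1

v_2(n) is the largest exponent k such that 2^k divides n. Factor out: 90 = 2^1 · 45. (Sign doesn't affect v_p.) So v_2(90) = 1.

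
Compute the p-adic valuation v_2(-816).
v_2(-816) = 4

v_2(n) is the largest exponent k such that 2^k divides n. Factor out: -816 = -2^4 · 51. (Sign doesn't affect v_p.) So v_2(-816) = 4.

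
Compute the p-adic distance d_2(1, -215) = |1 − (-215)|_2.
d_2(1, -215) = 1/8

Step 1 — x − y = 1 − (-215) = 216. Step 2 — v_2(216) = 3 (factor: 216 = (2^3 · 27); the sign does not affect v_p). Step 3 — |x − y|_2 = 2^{-3} = 1/8.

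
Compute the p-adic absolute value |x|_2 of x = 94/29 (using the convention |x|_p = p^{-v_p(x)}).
|94/29|_2 = 1/2

Step 1 — compute v_2(x) by factoring powers of 2 out of the numerator and denominator: v_2(94/29) = 1. Step 2 — apply |x|_p = p^{-v_p(x)} = 2^{-1} = 1/2.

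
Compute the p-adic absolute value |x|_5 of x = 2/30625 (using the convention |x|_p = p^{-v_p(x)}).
|2/30625|_5 = 625

Step 1 — compute v_5(x) by factoring powers of 5 out of the numerator and denominator: v_5(2/30625) = -4. Step 2 — apply |x|_p = p^{-v_p(x)} = 5^{4} = 625.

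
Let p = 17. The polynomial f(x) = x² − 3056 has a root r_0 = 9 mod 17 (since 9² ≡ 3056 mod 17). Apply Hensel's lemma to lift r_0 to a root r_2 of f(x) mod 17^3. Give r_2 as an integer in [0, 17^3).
r_2 = 4140 (mod 4913)

Hensel's recurrence: r_{i+1} = r_i − f(r_i)·(f′(r_i))^{-1} mod 17^{i+2}, with f′(x) = 2x. Iterate:
  r_0 = 9 (mod 17)
  r_1 = 94 (mod 289)
  r_2 = 4140 (mod 4913)
Final: r_2 = 4140, and one checks f(r_2) ≡ 0 mod 17^3.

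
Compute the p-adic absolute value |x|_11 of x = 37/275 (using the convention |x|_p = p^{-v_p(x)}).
|37/275|_11 = 11

Step 1 — compute v_11(x) by factoring powers of 11 out of the numerator and denominator: v_11(37/275) = -1. Step 2 — apply |x|_p = p^{-v_p(x)} = 11^{1} = 11.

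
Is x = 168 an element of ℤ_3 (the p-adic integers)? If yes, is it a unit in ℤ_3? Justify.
x ∈ ℤ_3 but not a unit; v_3(x) = 1 > 0

ℤ_3 = {x ∈ ℚ_3 : v_3(x) ≥ 0} and ℤ_3^× = {x ∈ ℤ_3 : v_3(x) = 0}. Here v_3(168) = v_3(num) − v_3(den) = 1; compare against these criteria.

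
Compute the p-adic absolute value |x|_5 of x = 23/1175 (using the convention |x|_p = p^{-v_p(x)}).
|23/1175|_5 = 25

Step 1 — compute v_5(x) by factoring powers of 5 out of the numerator and denominator: v_5(23/1175) = -2. Step 2 — apply |x|_p = p^{-v_p(x)} = 5^{2} = 25.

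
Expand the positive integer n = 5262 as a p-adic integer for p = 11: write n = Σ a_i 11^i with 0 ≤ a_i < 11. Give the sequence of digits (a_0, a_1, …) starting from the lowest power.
(a_0, a_1, …) = (4, 5, 10, 3)

Repeated division by 11 gives the digits low-to-high: 5262 = 4 + 5·11^1 + 10·11^2 + 3·11^3. Digit sequence: (4, 5, 10, 3).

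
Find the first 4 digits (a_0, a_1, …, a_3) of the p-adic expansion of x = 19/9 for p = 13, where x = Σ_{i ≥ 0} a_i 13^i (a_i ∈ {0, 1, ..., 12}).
(a_0, …, a_3) = (5, 7, 11, 2)

v_13(19/9) = 0 (numerator and denominator both coprime to 13), so x ∈ ℤ_13^×. Compute digits iteratively via a_i = x_i mod 13, x_{i+1} = (x_i − a_i)/13, with x_0 = x:
  x_0 = 19/9;  a_0 = 5;  x_1 = (x_0 − 5)/13 = -2/9
  x_1 = -2/9;  a_1 = 7;  x_2 = (x_1 − 7)/13 = -5/9
  x_2 = -5/9;  a_2 = 11;  x_3 = (x_2 − 11)/13 = -8/9
  x_3 = -8/9;  a_3 = 2;  x_4 = (x_3 − 2)/13 = -2/9
Digits: (5, 7, 11, 2).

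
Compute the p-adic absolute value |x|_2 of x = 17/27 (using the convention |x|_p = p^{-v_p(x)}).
|17/27|_2 = 1

Step 1 — compute v_2(x) by factoring powers of 2 out of the numerator and denominator: v_2(17/27) = 0. Step 2 — apply |x|_p = p^{-v_p(x)} = 2^{0} = 1.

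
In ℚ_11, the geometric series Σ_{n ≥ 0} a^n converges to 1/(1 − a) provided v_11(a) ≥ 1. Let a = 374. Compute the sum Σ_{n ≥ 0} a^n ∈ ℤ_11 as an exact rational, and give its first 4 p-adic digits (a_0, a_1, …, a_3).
Σ a^n = 1/(1 − a) = -1/373;  first 4 digits = (1, 1, 4, 7)

v_11(a) = 1 ≥ 1, so the series converges in ℤ_11 to 1/(1 − a) = 1/(1 − 374) = -1/373. Expand this rational in ℤ_11: compute digits iteratively via d_i = x_i mod 11, x_{i+1} = (x_i − d_i)/11. The first 4 digits are (1, 1, 4, 7).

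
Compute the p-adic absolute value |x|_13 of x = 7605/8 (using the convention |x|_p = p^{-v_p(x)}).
|7605/8|_13 = 1/169

Step 1 — compute v_13(x) by factoring powers of 13 out of the numerator and denominator: v_13(7605/8) = 2. Step 2 — apply |x|_p = p^{-v_p(x)} = 13^{-2} = 1/169.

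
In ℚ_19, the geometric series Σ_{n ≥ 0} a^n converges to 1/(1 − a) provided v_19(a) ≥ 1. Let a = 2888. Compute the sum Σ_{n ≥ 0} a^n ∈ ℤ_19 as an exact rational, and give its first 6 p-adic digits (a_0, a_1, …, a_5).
Σ a^n = 1/(1 − a) = -1/2887;  first 6 digits = (1, 0, 8, 0, 7, 3)

v_19(a) = 2 ≥ 1, so the series converges in ℤ_19 to 1/(1 − a) = 1/(1 − 2888) = -1/2887. Expand this rational in ℤ_19: compute digits iteratively via d_i = x_i mod 19, x_{i+1} = (x_i − d_i)/19. The first 6 digits are (1, 0, 8, 0, 7, 3).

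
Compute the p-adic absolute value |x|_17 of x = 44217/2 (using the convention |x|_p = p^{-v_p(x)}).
|44217/2|_17 = 1/4913

Step 1 — compute v_17(x) by factoring powers of 17 out of the numerator and denominator: v_17(44217/2) = 3. Step 2 — apply |x|_p = p^{-v_p(x)} = 17^{-3} = 1/4913.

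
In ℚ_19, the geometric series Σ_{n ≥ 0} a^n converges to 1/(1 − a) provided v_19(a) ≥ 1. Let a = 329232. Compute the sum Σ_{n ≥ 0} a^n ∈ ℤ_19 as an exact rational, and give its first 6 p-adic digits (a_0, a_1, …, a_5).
Σ a^n = 1/(1 − a) = -1/329231;  first 6 digits = (1, 0, 0, 10, 2, 0)

v_19(a) = 3 ≥ 1, so the series converges in ℤ_19 to 1/(1 − a) = 1/(1 − 329232) = -1/329231. Expand this rational in ℤ_19: compute digits iteratively via d_i = x_i mod 19, x_{i+1} = (x_i − d_i)/19. The first 6 digits are (1, 0, 0, 10, 2, 0).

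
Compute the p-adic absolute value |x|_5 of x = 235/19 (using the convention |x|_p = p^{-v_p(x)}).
|235/19|_5 = 1/5

Step 1 — compute v_5(x) by factoring powers of 5 out of the numerator and denominator: v_5(235/19) = 1. Step 2 — apply |x|_p = p^{-v_p(x)} = 5^{-1} = 1/5.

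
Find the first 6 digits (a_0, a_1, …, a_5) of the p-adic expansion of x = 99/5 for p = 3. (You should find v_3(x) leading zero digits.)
(a_0, …, a_5) = (0, 0, 1, 1, 1, 2)

v_3(99/5) = 2, so a_0 = ... = a_1 = 0. Factor out: x = 3^2 · u with u = 11/5 a unit in ℤ_3. Expand u iteratively via a_{v+i} = u_i mod 3, u_{i+1} = (u_i − a_{v+i})/3:
  u_0 = 11/5;  a_2 = 1;  u_1 = (u_0 − 1)/3 = 2/5
  u_1 = 2/5;  a_3 = 1;  u_2 = (u_1 − 1)/3 = -1/5
  u_2 = -1/5;  a_4 = 1;  u_3 = (u_2 − 1)/3 = -2/5
  u_3 = -2/5;  a_5 = 2;  u_4 = (u_3 − 2)/3 = -4/5
Digits: (0, 0, 1, 1, 1, 2).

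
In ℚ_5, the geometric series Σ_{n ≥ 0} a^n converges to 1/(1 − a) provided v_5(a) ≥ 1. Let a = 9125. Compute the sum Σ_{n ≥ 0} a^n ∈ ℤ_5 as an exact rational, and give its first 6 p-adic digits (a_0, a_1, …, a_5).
Σ a^n = 1/(1 − a) = -1/9124;  first 6 digits = (1, 0, 0, 3, 4, 2)

v_5(a) = 3 ≥ 1, so the series converges in ℤ_5 to 1/(1 − a) = 1/(1 − 9125) = -1/9124. Expand this rational in ℤ_5: compute digits iteratively via d_i = x_i mod 5, x_{i+1} = (x_i − d_i)/5. The first 6 digits are (1, 0, 0, 3, 4, 2).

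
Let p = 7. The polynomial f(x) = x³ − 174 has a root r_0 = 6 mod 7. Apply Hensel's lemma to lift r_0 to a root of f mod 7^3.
r_2 = 335 (mod 343)

Hensel: r_{i+1} = r_i − f(r_i)/f′(r_i) mod 7^{i+2}, where f′(x) = 3x². Iterate:
  r_0 = 6 (mod 7)
  r_1 = 41 (mod 49)
  r_2 = 335 (mod 343)
Final: r = 335 with f(r) ≡ 0 mod 7^3.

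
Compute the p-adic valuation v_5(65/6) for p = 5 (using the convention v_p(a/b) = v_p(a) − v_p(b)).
v_5(65/6) = 1

Factor powers of 5 from the numerator and denominator of the reduced fraction: 65 = 5^1 · 13 and 6 = 5^0 · 6. Apply v_p(a/b) = v_p(a) − v_p(b): v_5(65/6) = 1 − 0 = 1.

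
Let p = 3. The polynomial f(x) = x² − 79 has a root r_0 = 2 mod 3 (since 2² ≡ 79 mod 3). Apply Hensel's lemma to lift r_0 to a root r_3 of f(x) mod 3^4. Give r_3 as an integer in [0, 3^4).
r_3 = 59 (mod 81)

Hensel's recurrence: r_{i+1} = r_i − f(r_i)·(f′(r_i))^{-1} mod 3^{i+2}, with f′(x) = 2x. Iterate:
  r_0 = 2 (mod 3)
  r_1 = 5 (mod 9)
  r_2 = 5 (mod 27)
  r_3 = 59 (mod 81)
Final: r_3 = 59, and one checks f(r_3) ≡ 0 mod 3^4.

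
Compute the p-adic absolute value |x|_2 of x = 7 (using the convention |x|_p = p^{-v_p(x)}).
|7|_2 = 1

Step 1 — compute v_2(x) by factoring powers of 2 out of the numerator and denominator: v_2(7) = 0. Step 2 — apply |x|_p = p^{-v_p(x)} = 2^{0} = 1.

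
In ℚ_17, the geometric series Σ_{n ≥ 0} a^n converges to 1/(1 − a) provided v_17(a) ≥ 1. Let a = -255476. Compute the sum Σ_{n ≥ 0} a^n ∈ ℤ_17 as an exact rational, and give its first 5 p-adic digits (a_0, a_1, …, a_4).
Σ a^n = 1/(1 − a) = 1/255477;  first 5 digits = (1, 0, 0, 16, 13)

v_17(a) = 3 ≥ 1, so the series converges in ℤ_17 to 1/(1 − a) = 1/(1 − (-255476)) = 1/255477. Expand this rational in ℤ_17: compute digits iteratively via d_i = x_i mod 17, x_{i+1} = (x_i − d_i)/17. The first 5 digits are (1, 0, 0, 16, 13).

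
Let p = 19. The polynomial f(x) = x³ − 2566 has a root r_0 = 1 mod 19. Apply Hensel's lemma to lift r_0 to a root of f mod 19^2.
r_1 = 134 (mod 361)

Hensel: r_{i+1} = r_i − f(r_i)/f′(r_i) mod 19^{i+2}, where f′(x) = 3x². Iterate:
  r_0 = 1 (mod 19)
  r_1 = 134 (mod 361)
Final: r = 134 with f(r) ≡ 0 mod 19^2.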